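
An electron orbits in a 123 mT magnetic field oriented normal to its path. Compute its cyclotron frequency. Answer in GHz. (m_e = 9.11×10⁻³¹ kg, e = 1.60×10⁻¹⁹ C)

f ≈ 3.44 GHz

f = qB/(2πm) = (1×1.60×10^-19)(0.123) / [2π(9.11×10^-31)] = 3.44×10^9 Hz.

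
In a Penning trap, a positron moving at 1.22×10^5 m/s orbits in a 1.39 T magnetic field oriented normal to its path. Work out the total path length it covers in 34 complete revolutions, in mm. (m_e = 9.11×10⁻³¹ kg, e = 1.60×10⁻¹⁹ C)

r = mv/(qB) = 5.00×10^-7 m, so one revolution covers 2πr = 3.14×10^-6 m.
In 34 revolutions: L = 34·2πr = 1.07×10^-4 m.

L ≈ 0.107 mm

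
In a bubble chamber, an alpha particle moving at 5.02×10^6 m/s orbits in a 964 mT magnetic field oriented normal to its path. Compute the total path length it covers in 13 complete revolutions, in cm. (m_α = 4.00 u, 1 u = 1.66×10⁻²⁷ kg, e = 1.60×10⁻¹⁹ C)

r = mv/(qB) = 0.108 m, so one revolution covers 2πr = 0.679 m.
In 13 revolutions: L = 13·2πr = 8.83 m.

L ≈ 883 cm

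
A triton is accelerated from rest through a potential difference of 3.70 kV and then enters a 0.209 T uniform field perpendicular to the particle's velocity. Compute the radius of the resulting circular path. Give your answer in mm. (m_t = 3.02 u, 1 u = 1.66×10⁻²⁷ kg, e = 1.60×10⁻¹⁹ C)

r ≈ 72.9 mm

The kinetic energy gained is K = qV = (1×1.60×10^-19)(3700) = 5.92×10^-16 J.
v = √(2K/m) = 4.86×10^5 m/s.
r = mv/(qB) = (5.01×10^-27)(4.86×10^5) / [(1×1.60×10^-19)(0.209)] = 0.0729 m.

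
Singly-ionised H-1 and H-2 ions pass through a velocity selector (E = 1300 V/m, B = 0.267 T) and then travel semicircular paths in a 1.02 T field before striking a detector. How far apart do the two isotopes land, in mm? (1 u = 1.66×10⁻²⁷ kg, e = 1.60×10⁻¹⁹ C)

Δd ≈ 0.0990 mm

Both emerge at v = E/B₁ = 4870 m/s.
r = mv/(qB₂), so r₁ = 4.95×10^-5 m and r₂ = 9.90×10^-5 m, giving Δr = 4.95×10^-5 m.
After a semicircle each ion lands a diameter 2r from the entry slit, so the separation is 2Δr = 9.90×10^-5 m.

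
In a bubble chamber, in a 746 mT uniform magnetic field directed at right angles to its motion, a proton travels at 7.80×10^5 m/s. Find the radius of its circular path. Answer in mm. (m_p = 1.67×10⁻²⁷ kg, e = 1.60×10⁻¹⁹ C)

The magnetic force provides the centripetal force: qvB = mv²/r, so r = mv/(qB).
r = (1.67×10^-27 kg)(7.80×10^5 m/s) / [(1×1.60×10^-19 C)(0.746 T)] = 0.0109 m.

r ≈ 10.9 mm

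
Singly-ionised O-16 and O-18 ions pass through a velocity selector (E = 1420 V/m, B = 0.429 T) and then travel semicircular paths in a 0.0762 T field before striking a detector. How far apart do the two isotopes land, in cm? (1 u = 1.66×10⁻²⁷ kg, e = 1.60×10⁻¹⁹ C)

Both emerge at v = E/B₁ = 3310 m/s.
r = mv/(qB₂), so r₁ = 7.211×10^-3 m and r₂ = 8.112×10^-3 m, giving Δr = 9.01×10^-4 m.
After a semicircle each ion lands a diameter 2r from the entry slit, so the separation is 2Δr = 1.80×10^-3 m.

Δd ≈ 0.180 cm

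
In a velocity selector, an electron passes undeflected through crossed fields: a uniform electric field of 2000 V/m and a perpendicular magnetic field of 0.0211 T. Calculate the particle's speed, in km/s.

For zero net force, qE = qvB, so v = E/B.
v = (2000) / (0.0211) = 9.48×10^4 m/s.

v ≈ 94.8 km/s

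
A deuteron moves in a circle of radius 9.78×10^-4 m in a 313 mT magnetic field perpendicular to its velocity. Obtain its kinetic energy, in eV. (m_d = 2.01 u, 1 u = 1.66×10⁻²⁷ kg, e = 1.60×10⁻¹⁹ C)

K ≈ 2.25 eV

v = qBr/m = (1×1.60×10^-19)(0.313)(9.78×10^-4) / (3.34×10^-27) = 1.47×10^4 m/s.
K = ½mv² = 0.5·(3.34×10^-27)·(1.47×10^4)² = 3.59×10^-19 J = 2.25 eV.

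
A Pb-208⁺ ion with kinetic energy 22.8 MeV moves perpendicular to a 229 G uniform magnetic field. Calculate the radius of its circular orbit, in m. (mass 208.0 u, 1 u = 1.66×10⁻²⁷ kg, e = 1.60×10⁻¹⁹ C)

r ≈ 433 m

Convert the energy: K = 22.8 MeV = 3.65×10^-12 J.
v = √(2K/m) = √(2·3.65×10^-12/3.45×10^-25) = 4.60×10^6 m/s.
r = mv/(qB) = (3.45×10^-25)(4.60×10^6) / [(1×1.60×10^-19)(0.0229)] = 433 m.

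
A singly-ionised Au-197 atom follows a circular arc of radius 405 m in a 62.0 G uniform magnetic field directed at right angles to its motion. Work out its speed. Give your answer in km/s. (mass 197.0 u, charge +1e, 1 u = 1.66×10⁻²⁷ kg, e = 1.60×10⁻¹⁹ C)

v ≈ 1230 km/s

From qvB = mv²/r, v = qBr/m.
v = (1×1.60×10^-19)(6.20×10^-3)(405) / (3.27×10^-25) = 1.23×10^6 m/s.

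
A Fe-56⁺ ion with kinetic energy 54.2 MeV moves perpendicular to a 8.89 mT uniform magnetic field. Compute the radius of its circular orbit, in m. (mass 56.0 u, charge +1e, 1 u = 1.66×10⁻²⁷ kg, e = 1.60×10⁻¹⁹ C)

Convert the energy: K = 54.2 MeV = 8.67×10^-12 J.
v = √(2K/m) = √(2·8.67×10^-12/9.30×10^-26) = 1.37×10^7 m/s.
r = mv/(qB) = (9.30×10^-26)(1.37×10^7) / [(1×1.60×10^-19)(8.89×10^-3)] = 893 m.

r ≈ 893 m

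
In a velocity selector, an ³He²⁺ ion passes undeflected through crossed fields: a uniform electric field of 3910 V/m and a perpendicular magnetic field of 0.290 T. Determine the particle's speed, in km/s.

v ≈ 13.5 km/s

For zero net force, qE = qvB, so v = E/B.
v = (3910) / (0.290) = 1.35×10^4 m/s.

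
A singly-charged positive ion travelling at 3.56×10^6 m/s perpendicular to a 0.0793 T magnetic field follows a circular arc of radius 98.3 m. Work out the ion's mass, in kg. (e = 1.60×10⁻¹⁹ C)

qvB = mv²/r ⇒ m = qBr/v.
m = (1×1.60×10^-19)(0.0793)(98.3) / (3.56×10^6) = 3.50×10^-25 kg.

m ≈ 3.50×10^-25 kg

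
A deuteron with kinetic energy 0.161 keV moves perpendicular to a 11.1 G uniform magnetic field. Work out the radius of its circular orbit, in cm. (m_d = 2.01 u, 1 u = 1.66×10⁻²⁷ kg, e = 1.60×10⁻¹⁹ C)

Convert the energy: K = 0.161 keV = 2.58×10^-17 J.
v = √(2K/m) = √(2·2.58×10^-17/3.34×10^-27) = 1.24×10^5 m/s.
r = mv/(qB) = (3.34×10^-27)(1.24×10^5) / [(1×1.60×10^-19)(1.11×10^-3)] = 2.33 m.

r ≈ 233 cm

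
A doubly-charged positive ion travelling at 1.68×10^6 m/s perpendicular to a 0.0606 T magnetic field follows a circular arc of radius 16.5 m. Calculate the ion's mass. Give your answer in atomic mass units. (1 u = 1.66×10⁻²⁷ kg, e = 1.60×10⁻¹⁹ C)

qvB = mv²/r ⇒ m = qBr/v.
m = (2×1.60×10^-19)(0.0606)(16.5) / (1.68×10^6) = 1.90×10^-25 kg = 115 u.

m ≈ 115 u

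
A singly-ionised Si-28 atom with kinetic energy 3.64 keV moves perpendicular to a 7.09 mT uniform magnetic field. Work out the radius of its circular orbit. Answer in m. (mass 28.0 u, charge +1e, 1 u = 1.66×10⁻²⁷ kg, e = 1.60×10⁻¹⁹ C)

r ≈ 6.49 m

Convert the energy: K = 3.64 keV = 5.82×10^-16 J.
v = √(2K/m) = √(2·5.82×10^-16/4.65×10^-26) = 1.58×10^5 m/s.
r = mv/(qB) = (4.65×10^-26)(1.58×10^5) / [(1×1.60×10^-19)(7.09×10^-3)] = 6.49 m.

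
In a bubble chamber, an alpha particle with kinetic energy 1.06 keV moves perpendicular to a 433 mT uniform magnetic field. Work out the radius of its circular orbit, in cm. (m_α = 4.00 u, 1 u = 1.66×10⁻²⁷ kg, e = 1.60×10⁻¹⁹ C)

Convert the energy: K = 1.06 keV = 1.70×10^-16 J.
v = √(2K/m) = √(2·1.70×10^-16/6.64×10^-27) = 2.26×10^5 m/s.
r = mv/(qB) = (6.64×10^-27)(2.26×10^5) / [(2×1.60×10^-19)(0.433)] = 0.0108 m.

r ≈ 1.08 cm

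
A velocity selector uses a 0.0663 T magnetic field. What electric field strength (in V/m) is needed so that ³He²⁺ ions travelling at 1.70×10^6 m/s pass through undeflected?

E ≈ 1.13×10^5 V/m

qE = qvB ⇒ E = vB = (1.70×10^6)(0.0663) = 1.13×10^5 V/m.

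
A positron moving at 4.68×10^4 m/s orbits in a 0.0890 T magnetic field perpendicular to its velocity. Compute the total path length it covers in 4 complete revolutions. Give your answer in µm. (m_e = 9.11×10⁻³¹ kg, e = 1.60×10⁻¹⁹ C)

L ≈ 75.2 µm

r = mv/(qB) = 2.99×10^-6 m, so one revolution covers 2πr = 1.88×10^-5 m.
In 4 revolutions: L = 4·2πr = 7.52×10^-5 m.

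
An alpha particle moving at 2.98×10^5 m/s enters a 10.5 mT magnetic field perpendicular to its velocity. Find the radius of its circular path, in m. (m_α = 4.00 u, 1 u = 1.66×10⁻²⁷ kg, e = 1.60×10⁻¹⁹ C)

The magnetic force provides the centripetal force: qvB = mv²/r, so r = mv/(qB).
r = (6.64×10^-27 kg)(2.98×10^5 m/s) / [(2×1.60×10^-19 C)(0.0105 T)] = 0.589 m.

r ≈ 0.589 m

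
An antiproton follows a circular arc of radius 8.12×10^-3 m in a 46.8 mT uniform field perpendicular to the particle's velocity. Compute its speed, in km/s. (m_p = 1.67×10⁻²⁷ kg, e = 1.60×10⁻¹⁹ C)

v ≈ 36.4 km/s

From qvB = mv²/r, v = qBr/m.
v = (1×1.60×10^-19)(0.0468)(8.12×10^-3) / (1.67×10^-27) = 3.64×10^4 m/s.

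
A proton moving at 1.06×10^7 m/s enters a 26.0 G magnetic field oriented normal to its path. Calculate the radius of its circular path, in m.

r ≈ 42.6 m

The magnetic force provides the centripetal force: qvB = mv²/r, so r = mv/(qB).
r = (1.67×10^-27 kg)(1.06×10^7 m/s) / [(1×1.60×10^-19 C)(2.60×10^-3 T)] = 42.6 m.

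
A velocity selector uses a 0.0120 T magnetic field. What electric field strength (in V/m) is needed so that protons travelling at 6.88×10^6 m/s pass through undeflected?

E ≈ 8.26×10^4 V/m

qE = qvB ⇒ E = vB = (6.88×10^6)(0.0120) = 8.26×10^4 V/m.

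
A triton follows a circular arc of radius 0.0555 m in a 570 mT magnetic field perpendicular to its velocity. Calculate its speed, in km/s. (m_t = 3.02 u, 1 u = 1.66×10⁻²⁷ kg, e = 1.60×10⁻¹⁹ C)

From qvB = mv²/r, v = qBr/m.
v = (1×1.60×10^-19)(0.570)(0.0555) / (5.01×10^-27) = 1.01×10^6 m/s.

v ≈ 1010 km/s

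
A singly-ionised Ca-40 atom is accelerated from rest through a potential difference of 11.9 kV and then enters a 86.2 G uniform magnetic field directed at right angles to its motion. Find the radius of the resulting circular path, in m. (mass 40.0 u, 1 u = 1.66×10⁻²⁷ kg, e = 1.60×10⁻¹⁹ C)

The kinetic energy gained is K = qV = (1×1.60×10^-19)(1.19×10^4) = 1.90×10^-15 J.
v = √(2K/m) = 2.39×10^5 m/s.
r = mv/(qB) = (6.64×10^-26)(2.39×10^5) / [(1×1.60×10^-19)(8.62×10^-3)] = 11.5 m.

r ≈ 11.5 m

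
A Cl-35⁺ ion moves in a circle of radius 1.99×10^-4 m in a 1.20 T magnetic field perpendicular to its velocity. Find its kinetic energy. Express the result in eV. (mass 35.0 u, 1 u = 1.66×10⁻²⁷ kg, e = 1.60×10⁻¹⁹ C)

v = qBr/m = (1×1.60×10^-19)(1.20)(1.99×10^-4) / (5.81×10^-26) = 658 m/s.
K = ½mv² = 0.5·(5.81×10^-26)·(658)² = 1.26×10^-20 J = 0.0785 eV.

K ≈ 0.0785 eV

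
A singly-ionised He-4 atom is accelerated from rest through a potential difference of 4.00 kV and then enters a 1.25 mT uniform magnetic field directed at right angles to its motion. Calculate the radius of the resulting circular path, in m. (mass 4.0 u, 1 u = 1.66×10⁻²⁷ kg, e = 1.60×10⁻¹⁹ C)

The kinetic energy gained is K = qV = (1×1.60×10^-19)(4000) = 6.40×10^-16 J.
v = √(2K/m) = 4.39×10^5 m/s.
r = mv/(qB) = (6.64×10^-27)(4.39×10^5) / [(1×1.60×10^-19)(1.25×10^-3)] = 14.6 m.

r ≈ 14.6 m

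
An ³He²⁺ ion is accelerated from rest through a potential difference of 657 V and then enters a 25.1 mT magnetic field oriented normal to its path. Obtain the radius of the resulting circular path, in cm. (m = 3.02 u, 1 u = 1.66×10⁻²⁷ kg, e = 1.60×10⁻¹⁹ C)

r ≈ 18.1 cm

The kinetic energy gained is K = qV = (2×1.60×10^-19)(657) = 2.10×10^-16 J.
v = √(2K/m) = 2.90×10^5 m/s.
r = mv/(qB) = (5.01×10^-27)(2.90×10^5) / [(2×1.60×10^-19)(0.0251)] = 0.181 m.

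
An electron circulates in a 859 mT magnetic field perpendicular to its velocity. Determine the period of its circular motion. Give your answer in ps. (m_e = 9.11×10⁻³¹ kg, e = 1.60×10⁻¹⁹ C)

T ≈ 41.6 ps

The cyclotron period is independent of speed: T = 2πm/(qB).
T = 2π(9.11×10^-31) / [(1×1.60×10^-19)(0.859)] = 4.16×10^-11 s.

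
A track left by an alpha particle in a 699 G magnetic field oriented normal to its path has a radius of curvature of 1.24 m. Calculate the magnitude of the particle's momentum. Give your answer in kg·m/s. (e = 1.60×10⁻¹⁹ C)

Since qvB = mv²/r, the momentum p = mv = qBr.
p = (2×1.60×10^-19)(0.0699)(1.24) = 2.77×10^-20 kg·m/s.

p ≈ 2.77×10^-20 kg·m/s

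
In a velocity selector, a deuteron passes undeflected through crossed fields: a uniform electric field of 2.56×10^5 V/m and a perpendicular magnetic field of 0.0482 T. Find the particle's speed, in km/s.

For zero net force, qE = qvB, so v = E/B.
v = (2.56×10^5) / (0.0482) = 5.31×10^6 m/s.

v ≈ 5310 km/s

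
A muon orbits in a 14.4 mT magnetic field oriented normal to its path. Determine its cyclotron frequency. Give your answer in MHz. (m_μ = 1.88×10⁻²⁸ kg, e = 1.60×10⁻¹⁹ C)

f ≈ 1.95 MHz

f = qB/(2πm) = (1×1.60×10^-19)(0.0144) / [2π(1.88×10^-28)] = 1.95×10^6 Hz.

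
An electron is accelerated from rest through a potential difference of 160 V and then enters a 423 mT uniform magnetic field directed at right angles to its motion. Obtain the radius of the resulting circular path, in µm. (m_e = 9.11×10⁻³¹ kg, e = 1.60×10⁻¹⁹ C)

The kinetic energy gained is K = qV = (1×1.60×10^-19)(160) = 2.56×10^-17 J.
v = √(2K/m) = 7.50×10^6 m/s.
r = mv/(qB) = (9.11×10^-31)(7.50×10^6) / [(1×1.60×10^-19)(0.423)] = 1.01×10^-4 m.

r ≈ 101 µm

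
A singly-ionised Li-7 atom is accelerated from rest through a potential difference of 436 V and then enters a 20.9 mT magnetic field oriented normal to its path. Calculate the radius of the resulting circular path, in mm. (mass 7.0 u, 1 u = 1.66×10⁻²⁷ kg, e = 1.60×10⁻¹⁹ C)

r ≈ 381 mm

The kinetic energy gained is K = qV = (1×1.60×10^-19)(436) = 6.98×10^-17 J.
v = √(2K/m) = 1.10×10^5 m/s.
r = mv/(qB) = (1.16×10^-26)(1.10×10^5) / [(1×1.60×10^-19)(0.0209)] = 0.381 m.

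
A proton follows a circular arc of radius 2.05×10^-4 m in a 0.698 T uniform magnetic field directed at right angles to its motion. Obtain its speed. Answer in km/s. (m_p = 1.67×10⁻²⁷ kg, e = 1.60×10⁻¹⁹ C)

From qvB = mv²/r, v = qBr/m.
v = (1×1.60×10^-19)(0.698)(2.05×10^-4) / (1.67×10^-27) = 1.37×10^4 m/s.

v ≈ 13.7 km/s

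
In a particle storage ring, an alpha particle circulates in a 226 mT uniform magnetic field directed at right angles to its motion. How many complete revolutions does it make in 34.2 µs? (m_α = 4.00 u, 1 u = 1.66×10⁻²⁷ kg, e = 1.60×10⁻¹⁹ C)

N = 59

T = 2πm/(qB) = 2π(6.64×10^-27) / [(2×1.60×10^-19)(0.226)] = 5.7689×10^-7 s.
N = t/T = 3.42×10^-5 / 5.7689×10^-7 ≈ 59.28, so 59 complete revolutions.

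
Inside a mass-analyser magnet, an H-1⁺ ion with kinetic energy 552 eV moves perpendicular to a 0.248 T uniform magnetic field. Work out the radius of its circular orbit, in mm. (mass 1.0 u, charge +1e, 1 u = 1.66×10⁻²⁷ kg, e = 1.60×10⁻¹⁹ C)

r ≈ 13.6 mm

Convert the energy: K = 552 eV = 8.83×10^-17 J.
v = √(2K/m) = √(2·8.83×10^-17/1.66×10^-27) = 3.26×10^5 m/s.
r = mv/(qB) = (1.66×10^-27)(3.26×10^5) / [(1×1.60×10^-19)(0.248)] = 0.0136 m.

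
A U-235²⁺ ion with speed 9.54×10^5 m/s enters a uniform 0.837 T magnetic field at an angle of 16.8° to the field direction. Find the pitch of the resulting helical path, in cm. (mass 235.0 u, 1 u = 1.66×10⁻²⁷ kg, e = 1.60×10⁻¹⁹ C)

The velocity component along B is v∥ = v cos16.8° = 9.13×10^5 m/s.
The cyclotron period T = 2πm/(qB) = 9.15×10^-6 s is set by m, q, B alone.
Pitch = v∥·T = (9.13×10^5)(9.15×10^-6) = 8.36 m.

pitch ≈ 836 cm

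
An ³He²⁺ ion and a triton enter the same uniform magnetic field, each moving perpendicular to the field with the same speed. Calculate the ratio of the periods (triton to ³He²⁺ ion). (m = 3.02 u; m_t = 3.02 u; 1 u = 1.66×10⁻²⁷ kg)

ratio ≈ 2.00

T = 2πm/(qB) is independent of speed, so T₂/T₁ = (m₂/q₂)/(m₁/q₁).
T_{triton}/T_{³He²⁺ ion} = (5.01×10^-27/1e) / (5.01×10^-27/2e) = 2.00.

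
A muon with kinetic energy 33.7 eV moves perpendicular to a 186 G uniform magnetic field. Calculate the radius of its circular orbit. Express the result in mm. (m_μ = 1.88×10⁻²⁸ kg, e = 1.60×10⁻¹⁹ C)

Convert the energy: K = 33.7 eV = 5.39×10^-18 J.
v = √(2K/m) = √(2·5.39×10^-18/1.88×10^-28) = 2.40×10^5 m/s.
r = mv/(qB) = (1.88×10^-28)(2.40×10^5) / [(1×1.60×10^-19)(0.0186)] = 0.0151 m.

r ≈ 15.1 mm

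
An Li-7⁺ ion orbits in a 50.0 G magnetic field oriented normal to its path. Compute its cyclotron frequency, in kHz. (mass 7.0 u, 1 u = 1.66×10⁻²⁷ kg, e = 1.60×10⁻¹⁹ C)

f = qB/(2πm) = (1×1.60×10^-19)(5.00×10^-3) / [2π(1.16×10^-26)] = 1.10×10^4 Hz.

f ≈ 11.0 kHz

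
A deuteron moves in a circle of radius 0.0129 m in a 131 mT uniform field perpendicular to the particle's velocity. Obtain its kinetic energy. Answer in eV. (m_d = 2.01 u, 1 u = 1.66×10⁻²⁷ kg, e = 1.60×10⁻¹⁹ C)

K ≈ 68.5 eV

v = qBr/m = (1×1.60×10^-19)(0.131)(0.0129) / (3.34×10^-27) = 8.10×10^4 m/s.
K = ½mv² = 0.5·(3.34×10^-27)·(8.10×10^4)² = 1.10×10^-17 J = 68.5 eV.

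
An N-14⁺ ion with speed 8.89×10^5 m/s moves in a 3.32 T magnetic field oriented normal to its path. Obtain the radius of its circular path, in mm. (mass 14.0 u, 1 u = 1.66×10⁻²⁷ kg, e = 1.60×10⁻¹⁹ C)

The magnetic force provides the centripetal force: qvB = mv²/r, so r = mv/(qB).
r = (2.32×10^-26 kg)(8.89×10^5 m/s) / [(1×1.60×10^-19 C)(3.32 T)] = 0.0389 m.

r ≈ 38.9 mm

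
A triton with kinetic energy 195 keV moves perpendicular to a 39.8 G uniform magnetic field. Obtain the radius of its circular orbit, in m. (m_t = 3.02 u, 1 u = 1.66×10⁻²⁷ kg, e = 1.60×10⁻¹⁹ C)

r ≈ 27.8 m

Convert the energy: K = 195 keV = 3.12×10^-14 J.
v = √(2K/m) = √(2·3.12×10^-14/5.01×10^-27) = 3.53×10^6 m/s.
r = mv/(qB) = (5.01×10^-27)(3.53×10^6) / [(1×1.60×10^-19)(3.98×10^-3)] = 27.8 m.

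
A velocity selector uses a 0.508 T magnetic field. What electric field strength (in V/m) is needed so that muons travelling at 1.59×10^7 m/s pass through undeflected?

qE = qvB ⇒ E = vB = (1.59×10^7)(0.508) = 8.08×10^6 V/m.

E ≈ 8.08×10^6 V/m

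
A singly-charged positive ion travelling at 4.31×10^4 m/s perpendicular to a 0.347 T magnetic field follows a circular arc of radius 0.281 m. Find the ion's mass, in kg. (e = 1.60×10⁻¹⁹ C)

m ≈ 3.62×10^-25 kg

qvB = mv²/r ⇒ m = qBr/v.
m = (1×1.60×10^-19)(0.347)(0.281) / (4.31×10^4) = 3.62×10^-25 kg.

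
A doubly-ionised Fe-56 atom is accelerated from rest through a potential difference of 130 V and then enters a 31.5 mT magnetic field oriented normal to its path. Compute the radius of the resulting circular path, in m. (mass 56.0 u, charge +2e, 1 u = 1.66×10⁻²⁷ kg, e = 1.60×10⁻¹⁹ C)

The kinetic energy gained is K = qV = (2×1.60×10^-19)(130) = 4.16×10^-17 J.
v = √(2K/m) = 2.99×10^4 m/s.
r = mv/(qB) = (9.30×10^-26)(2.99×10^4) / [(2×1.60×10^-19)(0.0315)] = 0.276 m.

r ≈ 0.276 m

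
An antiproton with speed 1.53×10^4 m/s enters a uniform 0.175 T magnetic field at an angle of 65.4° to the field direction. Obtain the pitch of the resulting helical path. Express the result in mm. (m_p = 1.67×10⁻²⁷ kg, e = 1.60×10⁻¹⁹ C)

pitch ≈ 2.39 mm

The velocity component along B is v∥ = v cos65.4° = 6370 m/s.
The cyclotron period T = 2πm/(qB) = 3.75×10^-7 s is set by m, q, B alone.
Pitch = v∥·T = (6370)(3.75×10^-7) = 2.39×10^-3 m.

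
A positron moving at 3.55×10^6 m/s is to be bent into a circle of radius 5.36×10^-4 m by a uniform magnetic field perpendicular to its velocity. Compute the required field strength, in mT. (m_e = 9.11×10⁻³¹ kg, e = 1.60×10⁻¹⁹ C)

B ≈ 37.7 mT

qvB = mv²/r gives B = mv/(qr).
B = (9.11×10^-31)(3.55×10^6) / [(1×1.60×10^-19)(5.36×10^-4)] = 0.0377 T.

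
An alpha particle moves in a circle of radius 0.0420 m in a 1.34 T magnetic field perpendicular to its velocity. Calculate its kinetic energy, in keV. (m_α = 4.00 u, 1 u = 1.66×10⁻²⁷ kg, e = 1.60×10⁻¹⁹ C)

v = qBr/m = (2×1.60×10^-19)(1.34)(0.0420) / (6.64×10^-27) = 2.71×10^6 m/s.
K = ½mv² = 0.5·(6.64×10^-27)·(2.71×10^6)² = 2.44×10^-14 J = 153 keV.

K ≈ 153 keV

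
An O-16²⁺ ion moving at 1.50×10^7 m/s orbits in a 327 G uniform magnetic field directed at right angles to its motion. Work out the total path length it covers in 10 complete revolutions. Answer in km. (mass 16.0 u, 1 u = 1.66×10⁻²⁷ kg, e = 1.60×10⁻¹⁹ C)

L ≈ 2.39 km

r = mv/(qB) = 38.1 m, so one revolution covers 2πr = 239 m.
In 10 revolutions: L = 10·2πr = 2390 m.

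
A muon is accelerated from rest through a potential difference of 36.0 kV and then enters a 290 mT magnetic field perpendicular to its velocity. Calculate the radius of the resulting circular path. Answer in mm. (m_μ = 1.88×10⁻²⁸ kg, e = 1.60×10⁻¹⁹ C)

The kinetic energy gained is K = qV = (1×1.60×10^-19)(3.60×10^4) = 5.76×10^-15 J.
v = √(2K/m) = 7.83×10^6 m/s.
r = mv/(qB) = (1.88×10^-28)(7.83×10^6) / [(1×1.60×10^-19)(0.290)] = 0.0317 m.

r ≈ 31.7 mm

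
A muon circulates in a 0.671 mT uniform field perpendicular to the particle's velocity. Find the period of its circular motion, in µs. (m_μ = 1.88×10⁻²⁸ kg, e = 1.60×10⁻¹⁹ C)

The cyclotron period is independent of speed: T = 2πm/(qB).
T = 2π(1.88×10^-28) / [(1×1.60×10^-19)(6.71×10^-4)] = 1.10×10^-5 s.

T ≈ 11.0 µs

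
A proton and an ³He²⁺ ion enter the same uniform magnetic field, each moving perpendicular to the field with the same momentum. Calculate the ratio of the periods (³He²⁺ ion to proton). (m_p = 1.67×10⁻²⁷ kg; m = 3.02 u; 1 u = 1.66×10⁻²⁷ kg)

ratio ≈ 1.50

T = 2πm/(qB) is independent of speed, so T₂/T₁ = (m₂/q₂)/(m₁/q₁).
T_{³He²⁺ ion}/T_{proton} = (5.01×10^-27/2e) / (1.67×10^-27/1e) = 1.50.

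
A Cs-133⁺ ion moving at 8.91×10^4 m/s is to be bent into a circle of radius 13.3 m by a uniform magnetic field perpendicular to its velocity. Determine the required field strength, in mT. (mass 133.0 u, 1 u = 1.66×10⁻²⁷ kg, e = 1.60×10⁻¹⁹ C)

qvB = mv²/r gives B = mv/(qr).
B = (2.21×10^-25)(8.91×10^4) / [(1×1.60×10^-19)(13.3)] = 9.24×10^-3 T.

B ≈ 9.24 mT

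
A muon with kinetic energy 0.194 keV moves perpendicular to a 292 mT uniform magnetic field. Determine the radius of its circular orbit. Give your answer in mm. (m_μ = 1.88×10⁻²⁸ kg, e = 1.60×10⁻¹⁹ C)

r ≈ 2.31 mm

Convert the energy: K = 0.194 keV = 3.10×10^-17 J.
v = √(2K/m) = √(2·3.10×10^-17/1.88×10^-28) = 5.75×10^5 m/s.
r = mv/(qB) = (1.88×10^-28)(5.75×10^5) / [(1×1.60×10^-19)(0.292)] = 2.31×10^-3 m.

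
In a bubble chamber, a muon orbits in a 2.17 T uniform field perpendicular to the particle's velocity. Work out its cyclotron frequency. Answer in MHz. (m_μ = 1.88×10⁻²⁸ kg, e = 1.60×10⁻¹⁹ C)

f = qB/(2πm) = (1×1.60×10^-19)(2.17) / [2π(1.88×10^-28)] = 2.94×10^8 Hz.

f ≈ 294 MHz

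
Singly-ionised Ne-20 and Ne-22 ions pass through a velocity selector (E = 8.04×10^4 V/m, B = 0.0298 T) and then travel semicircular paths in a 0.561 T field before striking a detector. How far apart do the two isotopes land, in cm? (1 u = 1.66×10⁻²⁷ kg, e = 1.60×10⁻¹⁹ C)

Δd ≈ 20.0 cm

Both emerge at v = E/B₁ = 2.70×10^6 m/s.
r = mv/(qB₂), so r₁ = 0.99792 m and r₂ = 1.0977 m, giving Δr = 0.0998 m.
After a semicircle each ion lands a diameter 2r from the entry slit, so the separation is 2Δr = 0.200 m.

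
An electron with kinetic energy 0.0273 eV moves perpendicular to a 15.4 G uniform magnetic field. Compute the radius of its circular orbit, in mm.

Convert the energy: K = 0.0273 eV = 4.37×10^-21 J.
v = √(2K/m) = √(2·4.37×10^-21/9.11×10^-31) = 9.79×10^4 m/s.
r = mv/(qB) = (9.11×10^-31)(9.79×10^4) / [(1×1.60×10^-19)(1.54×10^-3)] = 3.62×10^-4 m.

r ≈ 0.362 mm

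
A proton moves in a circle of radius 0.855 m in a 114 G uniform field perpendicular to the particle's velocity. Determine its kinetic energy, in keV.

K ≈ 4.55 keV

v = qBr/m = (1×1.60×10^-19)(0.0114)(0.855) / (1.67×10^-27) = 9.34×10^5 m/s.
K = ½mv² = 0.5·(1.67×10^-27)·(9.34×10^5)² = 7.28×10^-16 J = 4.55 keV.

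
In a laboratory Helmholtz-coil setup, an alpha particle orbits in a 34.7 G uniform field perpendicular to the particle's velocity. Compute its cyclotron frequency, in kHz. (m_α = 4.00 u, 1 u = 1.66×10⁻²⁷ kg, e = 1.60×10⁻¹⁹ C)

f ≈ 26.6 kHz

f = qB/(2πm) = (2×1.60×10^-19)(3.47×10^-3) / [2π(6.64×10^-27)] = 2.66×10^4 Hz.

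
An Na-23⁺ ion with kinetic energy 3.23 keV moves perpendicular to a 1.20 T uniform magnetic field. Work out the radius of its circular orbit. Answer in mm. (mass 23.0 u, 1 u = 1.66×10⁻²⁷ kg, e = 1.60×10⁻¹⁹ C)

r ≈ 32.7 mm

Convert the energy: K = 3.23 keV = 5.17×10^-16 J.
v = √(2K/m) = √(2·5.17×10^-16/3.82×10^-26) = 1.65×10^5 m/s.
r = mv/(qB) = (3.82×10^-26)(1.65×10^5) / [(1×1.60×10^-19)(1.20)] = 0.0327 m.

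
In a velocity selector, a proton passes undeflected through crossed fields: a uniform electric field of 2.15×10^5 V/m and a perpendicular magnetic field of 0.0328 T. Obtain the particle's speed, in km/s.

v ≈ 6550 km/s

For zero net force, qE = qvB, so v = E/B.
v = (2.15×10^5) / (0.0328) = 6.55×10^6 m/s.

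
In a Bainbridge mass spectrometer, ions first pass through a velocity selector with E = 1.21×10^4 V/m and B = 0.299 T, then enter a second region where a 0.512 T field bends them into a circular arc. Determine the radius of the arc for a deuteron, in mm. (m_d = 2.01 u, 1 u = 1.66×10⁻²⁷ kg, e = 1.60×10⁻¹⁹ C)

The selector passes v = E/B = 1.21×10^4/0.299 = 4.05×10^4 m/s.
In the deflection region, r = mv/(qB₂) = (3.34×10^-27)(4.05×10^4) / [(1×1.60×10^-19)(0.512)] = 1.65×10^-3 m.

r ≈ 1.65 mm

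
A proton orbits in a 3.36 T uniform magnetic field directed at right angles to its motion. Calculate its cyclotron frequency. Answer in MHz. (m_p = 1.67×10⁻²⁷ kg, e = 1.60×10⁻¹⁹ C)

f = qB/(2πm) = (1×1.60×10^-19)(3.36) / [2π(1.67×10^-27)] = 5.12×10^7 Hz.

f ≈ 51.2 MHz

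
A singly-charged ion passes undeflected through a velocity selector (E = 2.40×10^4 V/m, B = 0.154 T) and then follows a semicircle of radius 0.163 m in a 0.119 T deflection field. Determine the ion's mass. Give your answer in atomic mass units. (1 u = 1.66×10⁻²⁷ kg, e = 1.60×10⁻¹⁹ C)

v = E/B₁ = 1.56×10^5 m/s.
From r = mv/(qB₂), m = qB₂r/v = (1×1.60×10^-19)(0.119)(0.163) / (1.56×10^5) = 1.99×10^-26 kg.
In atomic mass units: m = 1.99×10^-26 / 1.66×10^-27 = 12.0 u.

m ≈ 12.0 u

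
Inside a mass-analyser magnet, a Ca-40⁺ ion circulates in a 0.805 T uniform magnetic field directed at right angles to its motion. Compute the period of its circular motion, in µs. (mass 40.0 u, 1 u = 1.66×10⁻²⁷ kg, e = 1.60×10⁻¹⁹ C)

The cyclotron period is independent of speed: T = 2πm/(qB).
T = 2π(6.64×10^-26) / [(1×1.60×10^-19)(0.805)] = 3.24×10^-6 s.

T ≈ 3.24 µs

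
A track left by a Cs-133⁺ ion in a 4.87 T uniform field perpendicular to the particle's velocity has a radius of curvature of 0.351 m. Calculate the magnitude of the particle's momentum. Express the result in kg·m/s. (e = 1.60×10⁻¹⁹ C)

Since qvB = mv²/r, the momentum p = mv = qBr.
p = (1×1.60×10^-19)(4.87)(0.351) = 2.73×10^-19 kg·m/s.

p ≈ 2.73×10^-19 kg·m/s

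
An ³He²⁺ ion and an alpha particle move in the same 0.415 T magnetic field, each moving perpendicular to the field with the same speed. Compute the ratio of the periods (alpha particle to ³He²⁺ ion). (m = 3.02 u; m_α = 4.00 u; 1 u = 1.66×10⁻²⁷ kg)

ratio ≈ 1.32

T = 2πm/(qB) is independent of speed, so T₂/T₁ = (m₂/q₂)/(m₁/q₁).
T_{alpha particle}/T_{³He²⁺ ion} = (6.64×10^-27/2e) / (5.01×10^-27/2e) = 1.32.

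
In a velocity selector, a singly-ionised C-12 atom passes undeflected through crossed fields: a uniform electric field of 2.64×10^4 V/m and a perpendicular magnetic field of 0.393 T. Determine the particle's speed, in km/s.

For zero net force, qE = qvB, so v = E/B.
v = (2.64×10^4) / (0.393) = 6.72×10^4 m/s.

v ≈ 67.2 km/s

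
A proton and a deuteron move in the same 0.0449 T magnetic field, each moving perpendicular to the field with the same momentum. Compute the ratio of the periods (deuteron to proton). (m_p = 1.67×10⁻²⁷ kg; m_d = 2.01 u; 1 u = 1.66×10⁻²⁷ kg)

ratio ≈ 2.00

T = 2πm/(qB) is independent of speed, so T₂/T₁ = (m₂/q₂)/(m₁/q₁).
T_{deuteron}/T_{proton} = (3.34×10^-27/1e) / (1.67×10^-27/1e) = 2.00.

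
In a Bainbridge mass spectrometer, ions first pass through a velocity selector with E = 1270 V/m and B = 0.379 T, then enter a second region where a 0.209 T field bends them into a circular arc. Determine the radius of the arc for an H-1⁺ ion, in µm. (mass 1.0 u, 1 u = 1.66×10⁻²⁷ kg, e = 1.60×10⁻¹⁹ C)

The selector passes v = E/B = 1270/0.379 = 3350 m/s.
In the deflection region, r = mv/(qB₂) = (1.66×10^-27)(3350) / [(1×1.60×10^-19)(0.209)] = 1.66×10^-4 m.

r ≈ 166 µm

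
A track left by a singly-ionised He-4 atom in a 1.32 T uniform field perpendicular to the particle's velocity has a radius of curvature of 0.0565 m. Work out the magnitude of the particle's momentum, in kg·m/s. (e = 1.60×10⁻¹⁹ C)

p ≈ 1.19×10^-20 kg·m/s

Since qvB = mv²/r, the momentum p = mv = qBr.
p = (1×1.60×10^-19)(1.32)(0.0565) = 1.19×10^-20 kg·m/s.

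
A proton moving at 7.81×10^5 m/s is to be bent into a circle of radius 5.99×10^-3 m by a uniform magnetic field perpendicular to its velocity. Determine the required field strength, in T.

qvB = mv²/r gives B = mv/(qr).
B = (1.67×10^-27)(7.81×10^5) / [(1×1.60×10^-19)(5.99×10^-3)] = 1.36 T.

B ≈ 1.36 T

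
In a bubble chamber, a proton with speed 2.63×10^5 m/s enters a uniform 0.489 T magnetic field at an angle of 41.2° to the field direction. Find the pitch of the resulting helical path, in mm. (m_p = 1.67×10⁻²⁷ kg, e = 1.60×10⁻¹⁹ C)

pitch ≈ 26.5 mm

The velocity component along B is v∥ = v cos41.2° = 1.98×10^5 m/s.
The cyclotron period T = 2πm/(qB) = 1.34×10^-7 s is set by m, q, B alone.
Pitch = v∥·T = (1.98×10^5)(1.34×10^-7) = 0.0265 m.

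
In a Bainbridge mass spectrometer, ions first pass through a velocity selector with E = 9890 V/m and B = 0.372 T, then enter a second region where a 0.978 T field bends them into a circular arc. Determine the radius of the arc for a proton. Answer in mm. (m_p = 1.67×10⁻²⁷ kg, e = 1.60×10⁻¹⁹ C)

r ≈ 0.284 mm

The selector passes v = E/B = 9890/0.372 = 2.66×10^4 m/s.
In the deflection region, r = mv/(qB₂) = (1.67×10^-27)(2.66×10^4) / [(1×1.60×10^-19)(0.978)] = 2.84×10^-4 m.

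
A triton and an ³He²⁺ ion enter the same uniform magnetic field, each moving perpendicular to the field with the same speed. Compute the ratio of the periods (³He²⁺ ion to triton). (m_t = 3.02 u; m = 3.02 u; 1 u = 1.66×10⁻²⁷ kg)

ratio ≈ 0.500

T = 2πm/(qB) is independent of speed, so T₂/T₁ = (m₂/q₂)/(m₁/q₁).
T_{³He²⁺ ion}/T_{triton} = (5.01×10^-27/2e) / (5.01×10^-27/1e) = 0.500.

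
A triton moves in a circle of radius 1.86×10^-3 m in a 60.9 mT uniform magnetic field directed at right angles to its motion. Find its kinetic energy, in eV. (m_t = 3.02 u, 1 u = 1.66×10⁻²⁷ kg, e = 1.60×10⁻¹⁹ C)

v = qBr/m = (1×1.60×10^-19)(0.0609)(1.86×10^-3) / (5.01×10^-27) = 3620 m/s.
K = ½mv² = 0.5·(5.01×10^-27)·(3620)² = 3.28×10^-20 J = 0.205 eV.

K ≈ 0.205 eV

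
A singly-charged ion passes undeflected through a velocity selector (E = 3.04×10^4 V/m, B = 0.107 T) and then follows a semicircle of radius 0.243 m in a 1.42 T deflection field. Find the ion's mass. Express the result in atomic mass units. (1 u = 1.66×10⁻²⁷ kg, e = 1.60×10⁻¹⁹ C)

v = E/B₁ = 2.84×10^5 m/s.
From r = mv/(qB₂), m = qB₂r/v = (1×1.60×10^-19)(1.42)(0.243) / (2.84×10^5) = 1.94×10^-25 kg.
In atomic mass units: m = 1.94×10^-25 / 1.66×10^-27 = 117 u.

m ≈ 117 u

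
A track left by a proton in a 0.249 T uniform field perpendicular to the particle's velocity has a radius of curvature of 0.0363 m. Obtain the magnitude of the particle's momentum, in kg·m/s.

p ≈ 1.45×10^-21 kg·m/s

Since qvB = mv²/r, the momentum p = mv = qBr.
p = (1×1.60×10^-19)(0.249)(0.0363) = 1.45×10^-21 kg·m/s.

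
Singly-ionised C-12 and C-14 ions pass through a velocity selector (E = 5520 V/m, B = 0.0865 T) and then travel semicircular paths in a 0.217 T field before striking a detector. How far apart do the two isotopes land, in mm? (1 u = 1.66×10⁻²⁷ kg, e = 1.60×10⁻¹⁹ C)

Δd ≈ 12.2 mm

Both emerge at v = E/B₁ = 6.38×10^4 m/s.
r = mv/(qB₂), so r₁ = 0.03661 m and r₂ = 0.04271 m, giving Δr = 6.10×10^-3 m.
After a semicircle each ion lands a diameter 2r from the entry slit, so the separation is 2Δr = 0.0122 m.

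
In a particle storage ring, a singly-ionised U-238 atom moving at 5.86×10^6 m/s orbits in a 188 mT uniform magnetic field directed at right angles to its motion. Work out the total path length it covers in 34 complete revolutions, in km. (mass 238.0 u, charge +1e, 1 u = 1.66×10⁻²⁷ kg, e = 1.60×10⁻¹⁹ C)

L ≈ 16.4 km

r = mv/(qB) = 77.0 m, so one revolution covers 2πr = 484 m.
In 34 revolutions: L = 34·2πr = 1.64×10^4 m.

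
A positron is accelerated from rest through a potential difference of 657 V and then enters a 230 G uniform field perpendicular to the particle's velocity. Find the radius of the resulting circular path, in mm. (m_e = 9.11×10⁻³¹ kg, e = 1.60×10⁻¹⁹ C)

The kinetic energy gained is K = qV = (1×1.60×10^-19)(657) = 1.05×10^-16 J.
v = √(2K/m) = 1.52×10^7 m/s.
r = mv/(qB) = (9.11×10^-31)(1.52×10^7) / [(1×1.60×10^-19)(0.0230)] = 3.76×10^-3 m.

r ≈ 3.76 mm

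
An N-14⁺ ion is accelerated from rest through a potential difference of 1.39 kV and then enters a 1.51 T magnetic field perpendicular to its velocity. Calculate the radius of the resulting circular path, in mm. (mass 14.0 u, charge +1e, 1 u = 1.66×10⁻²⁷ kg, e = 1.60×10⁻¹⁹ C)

r ≈ 13.3 mm

The kinetic energy gained is K = qV = (1×1.60×10^-19)(1390) = 2.22×10^-16 J.
v = √(2K/m) = 1.38×10^5 m/s.
r = mv/(qB) = (2.32×10^-26)(1.38×10^5) / [(1×1.60×10^-19)(1.51)] = 0.0133 m.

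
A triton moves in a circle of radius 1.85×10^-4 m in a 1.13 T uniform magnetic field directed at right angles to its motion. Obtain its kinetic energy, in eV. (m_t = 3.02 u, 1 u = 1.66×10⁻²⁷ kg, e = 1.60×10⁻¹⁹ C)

K ≈ 0.697 eV

v = qBr/m = (1×1.60×10^-19)(1.13)(1.85×10^-4) / (5.01×10^-27) = 6670 m/s.
K = ½mv² = 0.5·(5.01×10^-27)·(6670)² = 1.12×10^-19 J = 0.697 eV.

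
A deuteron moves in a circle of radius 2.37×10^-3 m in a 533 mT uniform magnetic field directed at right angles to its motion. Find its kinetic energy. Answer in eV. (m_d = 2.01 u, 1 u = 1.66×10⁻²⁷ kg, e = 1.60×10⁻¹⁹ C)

v = qBr/m = (1×1.60×10^-19)(0.533)(2.37×10^-3) / (3.34×10^-27) = 6.06×10^4 m/s.
K = ½mv² = 0.5·(3.34×10^-27)·(6.06×10^4)² = 6.12×10^-18 J = 38.3 eV.

K ≈ 38.3 eV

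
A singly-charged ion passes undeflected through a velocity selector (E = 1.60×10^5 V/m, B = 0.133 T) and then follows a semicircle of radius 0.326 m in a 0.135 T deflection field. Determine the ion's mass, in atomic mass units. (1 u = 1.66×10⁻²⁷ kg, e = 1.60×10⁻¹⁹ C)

m ≈ 3.53 u

v = E/B₁ = 1.20×10^6 m/s.
From r = mv/(qB₂), m = qB₂r/v = (1×1.60×10^-19)(0.135)(0.326) / (1.20×10^6) = 5.85×10^-27 kg.
In atomic mass units: m = 5.85×10^-27 / 1.66×10^-27 = 3.53 u.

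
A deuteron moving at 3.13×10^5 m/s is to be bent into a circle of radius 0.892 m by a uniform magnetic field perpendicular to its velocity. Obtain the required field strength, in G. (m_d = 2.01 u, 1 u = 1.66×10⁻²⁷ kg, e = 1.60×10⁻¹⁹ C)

B ≈ 73.2 G

qvB = mv²/r gives B = mv/(qr).
B = (3.34×10^-27)(3.13×10^5) / [(1×1.60×10^-19)(0.892)] = 7.32×10^-3 T.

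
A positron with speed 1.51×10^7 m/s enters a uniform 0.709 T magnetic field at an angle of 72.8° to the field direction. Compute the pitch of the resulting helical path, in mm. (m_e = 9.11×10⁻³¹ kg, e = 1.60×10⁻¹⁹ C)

pitch ≈ 0.225 mm

The velocity component along B is v∥ = v cos72.8° = 4.47×10^6 m/s.
The cyclotron period T = 2πm/(qB) = 5.05×10^-11 s is set by m, q, B alone.
Pitch = v∥·T = (4.47×10^6)(5.05×10^-11) = 2.25×10^-4 m.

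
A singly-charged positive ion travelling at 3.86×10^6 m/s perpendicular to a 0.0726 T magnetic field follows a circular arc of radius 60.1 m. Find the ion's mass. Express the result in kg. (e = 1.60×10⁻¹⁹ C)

m ≈ 1.81×10^-25 kg

qvB = mv²/r ⇒ m = qBr/v.
m = (1×1.60×10^-19)(0.0726)(60.1) / (3.86×10^6) = 1.81×10^-25 kg.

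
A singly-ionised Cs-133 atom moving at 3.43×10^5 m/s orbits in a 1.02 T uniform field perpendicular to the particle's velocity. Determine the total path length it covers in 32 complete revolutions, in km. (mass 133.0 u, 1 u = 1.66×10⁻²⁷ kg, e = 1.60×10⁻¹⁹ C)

r = mv/(qB) = 0.464 m, so one revolution covers 2πr = 2.92 m.
In 32 revolutions: L = 32·2πr = 93.3 m.

L ≈ 0.0933 km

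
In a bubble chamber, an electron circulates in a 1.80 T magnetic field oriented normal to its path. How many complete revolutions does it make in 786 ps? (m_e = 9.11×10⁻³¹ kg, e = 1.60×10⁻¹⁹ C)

N = 39

T = 2πm/(qB) = 2π(9.11×10^-31) / [(1×1.60×10^-19)(1.80)] = 1.9875×10^-11 s.
N = t/T = 7.86×10^-10 / 1.9875×10^-11 ≈ 39.55, so 39 complete revolutions.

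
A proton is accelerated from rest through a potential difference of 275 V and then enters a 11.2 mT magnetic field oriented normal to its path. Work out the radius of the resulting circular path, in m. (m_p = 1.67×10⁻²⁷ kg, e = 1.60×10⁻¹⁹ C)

r ≈ 0.214 m

The kinetic energy gained is K = qV = (1×1.60×10^-19)(275) = 4.40×10^-17 J.
v = √(2K/m) = 2.30×10^5 m/s.
r = mv/(qB) = (1.67×10^-27)(2.30×10^5) / [(1×1.60×10^-19)(0.0112)] = 0.214 m.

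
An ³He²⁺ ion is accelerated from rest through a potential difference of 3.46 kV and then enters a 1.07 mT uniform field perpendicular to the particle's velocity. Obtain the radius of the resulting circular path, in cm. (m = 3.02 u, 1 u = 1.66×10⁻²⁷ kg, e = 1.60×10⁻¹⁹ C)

r ≈ 973 cm

The kinetic energy gained is K = qV = (2×1.60×10^-19)(3460) = 1.11×10^-15 J.
v = √(2K/m) = 6.65×10^5 m/s.
r = mv/(qB) = (5.01×10^-27)(6.65×10^5) / [(2×1.60×10^-19)(1.07×10^-3)] = 9.73 m.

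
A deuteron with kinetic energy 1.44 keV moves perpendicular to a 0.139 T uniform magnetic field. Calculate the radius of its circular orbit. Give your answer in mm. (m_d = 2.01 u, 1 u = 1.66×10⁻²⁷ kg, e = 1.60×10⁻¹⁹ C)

r ≈ 55.8 mm

Convert the energy: K = 1.44 keV = 2.30×10^-16 J.
v = √(2K/m) = √(2·2.30×10^-16/3.34×10^-27) = 3.72×10^5 m/s.
r = mv/(qB) = (3.34×10^-27)(3.72×10^5) / [(1×1.60×10^-19)(0.139)] = 0.0558 m.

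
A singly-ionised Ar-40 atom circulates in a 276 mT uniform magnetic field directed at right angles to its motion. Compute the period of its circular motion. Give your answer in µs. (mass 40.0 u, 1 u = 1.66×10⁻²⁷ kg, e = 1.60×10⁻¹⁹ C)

T ≈ 9.45 µs

The cyclotron period is independent of speed: T = 2πm/(qB).
T = 2π(6.64×10^-26) / [(1×1.60×10^-19)(0.276)] = 9.45×10^-6 s.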